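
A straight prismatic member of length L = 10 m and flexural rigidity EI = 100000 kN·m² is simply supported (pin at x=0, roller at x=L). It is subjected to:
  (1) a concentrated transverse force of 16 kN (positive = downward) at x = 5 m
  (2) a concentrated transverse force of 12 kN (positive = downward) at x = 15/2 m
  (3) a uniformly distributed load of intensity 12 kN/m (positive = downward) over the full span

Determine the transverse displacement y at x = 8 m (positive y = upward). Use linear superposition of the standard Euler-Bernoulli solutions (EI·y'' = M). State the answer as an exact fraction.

y(8) = -14839/1200000 m

Load 1 — point force P=16 kN at a=5 m (b=L-a=5):
  y_1 = -Pa(L-x)(2Lx-a²-x²)/(6LEI)  [x>a] = -16·5·(10-8)·(2·10·8-5²-8²)/(6·10·100000) = -71/37500 m
Load 2 — point force P=12 kN at a=15/2 m (b=L-a=5/2):
  y_2 = -Pa(L-x)(2Lx-a²-x²)/(6LEI)  [x>a] = -12·(15/2)·(10-8)·(2·10·8-(15/2)²-8²)/(6·10·100000) = -477/400000 m
Load 3 — uniform load w=12 kN/m over full span:
  y_3 = -wx(L³-2Lx²+x³)/(24EI) = -12·8·(10³-2·10·8²+8³)/(24·100000) = -29/3125 m
Superposition: y = Σ y_i = -14839/1200000 m ≈ -0.012366 m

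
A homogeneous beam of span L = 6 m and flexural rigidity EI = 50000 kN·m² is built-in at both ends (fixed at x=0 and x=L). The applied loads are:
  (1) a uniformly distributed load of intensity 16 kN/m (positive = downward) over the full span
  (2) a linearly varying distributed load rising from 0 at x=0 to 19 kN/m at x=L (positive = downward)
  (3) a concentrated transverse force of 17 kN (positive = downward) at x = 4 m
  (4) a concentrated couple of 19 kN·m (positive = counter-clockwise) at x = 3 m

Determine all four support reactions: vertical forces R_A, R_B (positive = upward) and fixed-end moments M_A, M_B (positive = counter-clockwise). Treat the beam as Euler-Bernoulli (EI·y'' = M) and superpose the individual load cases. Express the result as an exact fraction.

R_A = 40099/540 kN, M_A = 14959/180 kN·m, R_B = 51701/540 kN, M_B = -16661/180 kN·m

Load 1 — uniform load w=16 kN/m over full span:
  R_A = wL/2 = 16·6/2 = 48 kN
  M_A = wL²/12 = 16·6²/12 = 48 kN·m
  R_B = wL/2 = 16·6/2 = 48 kN
  M_B = -wL²/12 = -16·6²/12 = -48 kN·m
Load 2 — triangular load w₀=19 kN/m (0→w₀ over full span):
  R_A = 3w₀L/20 = 3·19·6/20 = 171/10 kN
  M_A = w₀L²/30 = 19·6²/30 = 114/5 kN·m
  R_B = 7w₀L/20 = 7·19·6/20 = 399/10 kN
  M_B = -w₀L²/20 = -19·6²/20 = -171/5 kN·m
Load 3 — point force P=17 kN at a=4 m (b=L-a=2):
  R_A = Pb²(3a+b)/L³ = 17·2²·(3·4+2)/6³ = 119/27 kN
  M_A = Pab²/L² = 17·4·2²/6² = 68/9 kN·m
  R_B = Pa²(a+3b)/L³ = 17·4²·(4+3·2)/6³ = 340/27 kN
  M_B = -Pa²b/L² = -17·4²·2/6² = -136/9 kN·m
Load 4 — applied couple M₀=19 kN·m at a=3 m (b=L-a=3):
  R_A = 6M₀ab/L³ = 6·19·3·3/6³ = 19/4 kN
  M_A = M₀b(2a-b)/L² = 19·3·(2·3-3)/6² = 19/4 kN·m
  R_B = -6M₀ab/L³ = -6·19·3·3/6³ = -19/4 kN
  M_B = M₀a(2b-a)/L² = 19·3·(2·3-3)/6² = 19/4 kN·m
Superposition: R_A = 40099/540 kN, M_A = 14959/180 kN·m, R_B = 51701/540 kN, M_B = -16661/180 kN·m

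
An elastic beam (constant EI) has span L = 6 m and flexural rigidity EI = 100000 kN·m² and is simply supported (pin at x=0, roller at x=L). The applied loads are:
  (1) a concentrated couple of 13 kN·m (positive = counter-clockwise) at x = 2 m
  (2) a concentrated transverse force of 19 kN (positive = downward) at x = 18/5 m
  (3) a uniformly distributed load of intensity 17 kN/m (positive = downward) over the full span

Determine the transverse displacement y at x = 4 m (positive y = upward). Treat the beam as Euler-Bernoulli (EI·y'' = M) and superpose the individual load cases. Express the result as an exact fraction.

Load 1 — applied couple M₀=13 kN·m at a=2 m (b=L-a=4):
  y_1 = (M₀x³/(6L)-M₀(x-a)²/2+C₁x)/EI  [x>a] with C₁=M₀(3b²-L²)/(6L)=13/3 = (13·4³/(6·6)-13·(4-2)²/2+(13/3)·4)/100000 = 13/90000 m
Load 2 — point force P=19 kN at a=18/5 m (b=L-a=12/5):
  y_2 = -Pa(L-x)(2Lx-a²-x²)/(6LEI)  [x>a] = -19·(18/5)·(6-4)·(2·6·4-(18/5)²-4²)/(6·6·100000) = -2261/3125000 m
Load 3 — uniform load w=17 kN/m over full span:
  y_3 = -wx(L³-2Lx²+x³)/(24EI) = -17·4·(6³-2·6·4²+4³)/(24·100000) = -187/75000 m
Superposition: y = Σ y_i = -172823/56250000 m ≈ -0.003072 m

y(4) = -172823/56250000 m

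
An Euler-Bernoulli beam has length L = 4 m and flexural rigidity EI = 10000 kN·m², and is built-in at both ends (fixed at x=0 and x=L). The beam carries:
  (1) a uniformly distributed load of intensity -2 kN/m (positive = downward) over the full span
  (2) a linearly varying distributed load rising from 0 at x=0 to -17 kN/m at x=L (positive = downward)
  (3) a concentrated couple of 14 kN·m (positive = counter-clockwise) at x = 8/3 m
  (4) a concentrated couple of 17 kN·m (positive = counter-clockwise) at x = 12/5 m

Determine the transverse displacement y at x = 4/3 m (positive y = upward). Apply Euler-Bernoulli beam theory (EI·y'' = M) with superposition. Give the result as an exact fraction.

Load 1 — uniform load w=-2 kN/m over full span:
  y_1 = -wx²(L-x)²/(24EI) = -(-2)·(4/3)²·(4-(4/3))²/(24·10000) = 16/151875 m
Load 2 — triangular load w₀=-17 kN/m (0→w₀ over full span):
  y_2 = -w₀x²(L-x)²(x+2L)/(120LEI) = -(-17)·(4/3)²·(4-(4/3))²·((4/3)+2·4)/(120·4·10000) = 952/2278125 m
Load 3 — applied couple M₀=14 kN·m at a=8/3 m (b=L-a=4/3):
  y_3 = (R_Ax³/6 - M_Ax²/2)/EI  [x≤a] with R_A=14/3, M_A=14/3 = ((14/3)·(4/3)³/6 - (14/3)·(4/3)²/2)/10000 = -7/30375 m
Load 4 — applied couple M₀=17 kN·m at a=12/5 m (b=L-a=8/5):
  y_4 = (R_Ax³/6 - M_Ax²/2)/EI  [x≤a] with R_A=153/25, M_A=136/25 = ((153/25)·(4/3)³/6 - (136/25)·(4/3)²/2)/10000 = -34/140625 m
Superposition: y = Σ y_i = 581/11390625 m ≈ 0.000051 m

y(4/3) = 581/11390625 m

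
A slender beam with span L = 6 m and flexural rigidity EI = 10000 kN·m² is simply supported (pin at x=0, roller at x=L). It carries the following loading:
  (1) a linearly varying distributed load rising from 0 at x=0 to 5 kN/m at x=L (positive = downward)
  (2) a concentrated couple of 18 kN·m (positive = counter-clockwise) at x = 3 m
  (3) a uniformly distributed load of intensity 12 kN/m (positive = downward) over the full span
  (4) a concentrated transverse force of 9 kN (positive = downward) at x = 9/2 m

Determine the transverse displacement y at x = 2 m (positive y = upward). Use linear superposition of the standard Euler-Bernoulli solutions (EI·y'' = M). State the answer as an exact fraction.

y(2) = -34397/1440000 m

Load 1 — triangular load w₀=5 kN/m (0→w₀ over full span):
  y_1 = -w₀x(7L⁴-10L²x²+3x⁴)/(360LEI) = -5·2·(7·6⁴-10·6²·2²+3·2⁴)/(360·6·10000) = -4/1125 m
Load 2 — applied couple M₀=18 kN·m at a=3 m (b=L-a=3):
  y_2 = (M₀x³/(6L)+C₁x)/EI  [x≤a] with C₁=M₀(3b²-L²)/(6L)=-9/2 = (18·2³/(6·6)+(-9/2)·2)/10000 = -1/2000 m
Load 3 — uniform load w=12 kN/m over full span:
  y_3 = -wx(L³-2Lx²+x³)/(24EI) = -12·2·(6³-2·6·2²+2³)/(24·10000) = -11/625 m
Load 4 — point force P=9 kN at a=9/2 m (b=L-a=3/2):
  y_4 = -Pbx(L²-b²-x²)/(6LEI)  [x≤a] = -9·(3/2)·2·(6²-(3/2)²-2²)/(6·6·10000) = -357/160000 m
Superposition: y = Σ y_i = -34397/1440000 m ≈ -0.023887 m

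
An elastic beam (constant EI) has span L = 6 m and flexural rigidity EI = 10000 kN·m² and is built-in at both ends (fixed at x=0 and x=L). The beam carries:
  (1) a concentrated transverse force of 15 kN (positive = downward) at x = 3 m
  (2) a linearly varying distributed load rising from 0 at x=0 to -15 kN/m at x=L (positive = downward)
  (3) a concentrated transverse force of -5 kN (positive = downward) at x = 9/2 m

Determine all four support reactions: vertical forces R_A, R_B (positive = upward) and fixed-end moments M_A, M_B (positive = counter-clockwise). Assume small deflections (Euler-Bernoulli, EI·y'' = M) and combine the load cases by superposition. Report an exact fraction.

R_A = -217/32 kN, M_A = -261/32 kN·m, R_B = -903/32 kN, M_B = 639/32 kN·m

Load 1 — point force P=15 kN at a=3 m (b=L-a=3):
  R_A = Pb²(3a+b)/L³ = 15·3²·(3·3+3)/6³ = 15/2 kN
  M_A = Pab²/L² = 15·3·3²/6² = 45/4 kN·m
  R_B = Pa²(a+3b)/L³ = 15·3²·(3+3·3)/6³ = 15/2 kN
  M_B = -Pa²b/L² = -15·3²·3/6² = -45/4 kN·m
Load 2 — triangular load w₀=-15 kN/m (0→w₀ over full span):
  R_A = 3w₀L/20 = 3·(-15)·6/20 = -27/2 kN
  M_A = w₀L²/30 = (-15)·6²/30 = -18 kN·m
  R_B = 7w₀L/20 = 7·(-15)·6/20 = -63/2 kN
  M_B = -w₀L²/20 = -(-15)·6²/20 = 27 kN·m
Load 3 — point force P=-5 kN at a=9/2 m (b=L-a=3/2):
  R_A = Pb²(3a+b)/L³ = (-5)·(3/2)²·(3·(9/2)+(3/2))/6³ = -25/32 kN
  M_A = Pab²/L² = (-5)·(9/2)·(3/2)²/6² = -45/32 kN·m
  R_B = Pa²(a+3b)/L³ = (-5)·(9/2)²·((9/2)+3·(3/2))/6³ = -135/32 kN
  M_B = -Pa²b/L² = -(-5)·(9/2)²·(3/2)/6² = 135/32 kN·m
Superposition: R_A = -217/32 kN, M_A = -261/32 kN·m, R_B = -903/32 kN, M_B = 639/32 kN·m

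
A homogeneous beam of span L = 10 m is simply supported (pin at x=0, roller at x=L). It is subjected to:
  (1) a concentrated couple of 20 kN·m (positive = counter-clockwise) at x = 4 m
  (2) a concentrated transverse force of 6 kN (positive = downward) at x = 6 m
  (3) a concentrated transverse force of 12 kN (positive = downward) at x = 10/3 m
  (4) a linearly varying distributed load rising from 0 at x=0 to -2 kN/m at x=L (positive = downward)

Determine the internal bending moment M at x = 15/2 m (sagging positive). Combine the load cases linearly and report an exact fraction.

M(15/2) = 49/16 kN·m

Load 1 — applied couple M₀=20 kN·m at a=4 m (b=L-a=6):
  M_1 = M₀x/L - M₀  [x>a] = 20·(15/2)/10 - 20 = -5 kN·m
Load 2 — point force P=6 kN at a=6 m (b=L-a=4):
  M_2 = Pa(L-x)/L  [x>a] = 6·6·(10-(15/2))/10 = 9 kN·m
Load 3 — point force P=12 kN at a=10/3 m (b=L-a=20/3):
  M_3 = Pa(L-x)/L  [x>a] = 12·(10/3)·(10-(15/2))/10 = 10 kN·m
Load 4 — triangular load w₀=-2 kN/m (0→w₀ over full span):
  M_4 = w₀Lx/6 - w₀x³/(6L) = (-2)·10·(15/2)/6 - (-2)·(15/2)³/(6·10) = -175/16 kN·m
Superposition: M = Σ M_i = 49/16 kN·m ≈ 3.062500 kN·m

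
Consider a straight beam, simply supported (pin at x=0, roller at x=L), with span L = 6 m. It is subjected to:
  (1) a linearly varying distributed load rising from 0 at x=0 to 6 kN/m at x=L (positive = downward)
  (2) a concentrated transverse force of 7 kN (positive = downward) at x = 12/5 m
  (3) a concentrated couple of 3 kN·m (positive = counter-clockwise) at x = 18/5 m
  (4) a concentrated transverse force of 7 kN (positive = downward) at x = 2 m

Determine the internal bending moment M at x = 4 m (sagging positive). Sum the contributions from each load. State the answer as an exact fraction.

Load 1 — triangular load w₀=6 kN/m (0→w₀ over full span):
  M_1 = w₀Lx/6 - w₀x³/(6L) = 6·6·4/6 - 6·4³/(6·6) = 40/3 kN·m
Load 2 — point force P=7 kN at a=12/5 m (b=L-a=18/5):
  M_2 = Pa(L-x)/L  [x>a] = 7·(12/5)·(6-4)/6 = 28/5 kN·m
Load 3 — applied couple M₀=3 kN·m at a=18/5 m (b=L-a=12/5):
  M_3 = M₀x/L - M₀  [x>a] = 3·4/6 - 3 = -1 kN·m
Load 4 — point force P=7 kN at a=2 m (b=L-a=4):
  M_4 = Pa(L-x)/L  [x>a] = 7·2·(6-4)/6 = 14/3 kN·m
Superposition: M = Σ M_i = 113/5 kN·m ≈ 22.600000 kN·m

M(4) = 113/5 kN·m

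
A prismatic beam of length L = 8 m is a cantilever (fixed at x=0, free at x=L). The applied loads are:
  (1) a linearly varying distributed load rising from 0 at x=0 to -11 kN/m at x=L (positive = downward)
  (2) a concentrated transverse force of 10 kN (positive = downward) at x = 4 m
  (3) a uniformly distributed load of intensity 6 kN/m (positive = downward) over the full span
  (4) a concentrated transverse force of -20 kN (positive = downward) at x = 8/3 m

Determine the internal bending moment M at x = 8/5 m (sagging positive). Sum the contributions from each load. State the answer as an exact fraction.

Load 1 — triangular load w₀=-11 kN/m (0→w₀ over full span):
  M_1 = w₀Lx/2 - w₀L²/3 - w₀x³/(6L) = (-11)·8·(8/5)/2 - (-11)·8²/3 - (-11)·(8/5)³/(6·8) = 61952/375 kN·m
Load 2 — point force P=10 kN at a=4 m (b=L-a=4):
  M_2 = -P(a-x)  [x≤a] = -10·(4-(8/5)) = -24 kN·m
Load 3 — uniform load w=6 kN/m over full span:
  M_3 = -w(L-x)²/2 = -6·(8-(8/5))²/2 = -3072/25 kN·m
Load 4 — point force P=-20 kN at a=8/3 m (b=L-a=16/3):
  M_4 = -P(a-x)  [x≤a] = -(-20)·((8/3)-(8/5)) = 64/3 kN·m
Superposition: M = Σ M_i = 14872/375 kN·m ≈ 39.658667 kN·m

M(8/5) = 14872/375 kN·m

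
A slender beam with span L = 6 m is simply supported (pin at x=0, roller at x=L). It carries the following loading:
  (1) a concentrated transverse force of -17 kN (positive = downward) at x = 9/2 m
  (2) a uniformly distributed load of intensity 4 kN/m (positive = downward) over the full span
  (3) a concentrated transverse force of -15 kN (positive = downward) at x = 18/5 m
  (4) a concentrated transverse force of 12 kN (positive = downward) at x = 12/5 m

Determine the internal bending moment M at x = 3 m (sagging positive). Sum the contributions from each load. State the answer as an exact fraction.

M(3) = 33/20 kN·m

Load 1 — point force P=-17 kN at a=9/2 m (b=L-a=3/2):
  M_1 = Pbx/L  [x≤a] = (-17)·(3/2)·3/6 = -51/4 kN·m
Load 2 — uniform load w=4 kN/m over full span:
  M_2 = wx(L-x)/2 = 4·3·(6-3)/2 = 18 kN·m
Load 3 — point force P=-15 kN at a=18/5 m (b=L-a=12/5):
  M_3 = Pbx/L  [x≤a] = (-15)·(12/5)·3/6 = -18 kN·m
Load 4 — point force P=12 kN at a=12/5 m (b=L-a=18/5):
  M_4 = Pa(L-x)/L  [x>a] = 12·(12/5)·(6-3)/6 = 72/5 kN·m
Superposition: M = Σ M_i = 33/20 kN·m ≈ 1.650000 kN·m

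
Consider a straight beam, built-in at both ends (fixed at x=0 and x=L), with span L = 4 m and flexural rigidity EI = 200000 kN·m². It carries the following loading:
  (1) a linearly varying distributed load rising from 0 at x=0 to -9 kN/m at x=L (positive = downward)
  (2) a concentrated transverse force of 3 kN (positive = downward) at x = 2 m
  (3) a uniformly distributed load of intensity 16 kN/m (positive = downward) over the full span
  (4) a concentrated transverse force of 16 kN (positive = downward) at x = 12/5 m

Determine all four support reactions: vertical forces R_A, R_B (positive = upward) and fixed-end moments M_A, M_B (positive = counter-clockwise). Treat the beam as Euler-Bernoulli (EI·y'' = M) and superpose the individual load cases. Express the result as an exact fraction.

Load 1 — triangular load w₀=-9 kN/m (0→w₀ over full span):
  R_A = 3w₀L/20 = 3·(-9)·4/20 = -27/5 kN
  M_A = w₀L²/30 = (-9)·4²/30 = -24/5 kN·m
  R_B = 7w₀L/20 = 7·(-9)·4/20 = -63/5 kN
  M_B = -w₀L²/20 = -(-9)·4²/20 = 36/5 kN·m
Load 2 — point force P=3 kN at a=2 m (b=L-a=2):
  R_A = Pb²(3a+b)/L³ = 3·2²·(3·2+2)/4³ = 3/2 kN
  M_A = Pab²/L² = 3·2·2²/4² = 3/2 kN·m
  R_B = Pa²(a+3b)/L³ = 3·2²·(2+3·2)/4³ = 3/2 kN
  M_B = -Pa²b/L² = -3·2²·2/4² = -3/2 kN·m
Load 3 — uniform load w=16 kN/m over full span:
  R_A = wL/2 = 16·4/2 = 32 kN
  M_A = wL²/12 = 16·4²/12 = 64/3 kN·m
  R_B = wL/2 = 16·4/2 = 32 kN
  M_B = -wL²/12 = -16·4²/12 = -64/3 kN·m
Load 4 — point force P=16 kN at a=12/5 m (b=L-a=8/5):
  R_A = Pb²(3a+b)/L³ = 16·(8/5)²·(3·(12/5)+(8/5))/4³ = 704/125 kN
  M_A = Pab²/L² = 16·(12/5)·(8/5)²/4² = 768/125 kN·m
  R_B = Pa²(a+3b)/L³ = 16·(12/5)²·((12/5)+3·(8/5))/4³ = 1296/125 kN
  M_B = -Pa²b/L² = -16·(12/5)²·(8/5)/4² = -1152/125 kN·m
Superposition: R_A = 8433/250 kN, M_A = 18133/750 kN·m, R_B = 7817/250 kN, M_B = -18637/750 kN·m

R_A = 8433/250 kN, M_A = 18133/750 kN·m, R_B = 7817/250 kN, M_B = -18637/750 kN·m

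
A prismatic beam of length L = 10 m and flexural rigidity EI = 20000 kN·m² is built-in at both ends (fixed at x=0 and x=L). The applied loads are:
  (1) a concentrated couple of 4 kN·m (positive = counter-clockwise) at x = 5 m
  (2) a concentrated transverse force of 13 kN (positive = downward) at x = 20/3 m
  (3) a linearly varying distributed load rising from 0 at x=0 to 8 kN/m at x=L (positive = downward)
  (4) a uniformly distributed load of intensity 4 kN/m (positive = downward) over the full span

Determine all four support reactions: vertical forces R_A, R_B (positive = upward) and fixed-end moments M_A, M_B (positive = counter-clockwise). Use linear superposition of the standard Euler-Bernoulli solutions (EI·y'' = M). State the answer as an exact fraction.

R_A = 4856/135 kN, M_A = 1907/27 kN·m, R_B = 7699/135 kN, M_B = -2473/27 kN·m

Load 1 — applied couple M₀=4 kN·m at a=5 m (b=L-a=5):
  R_A = 6M₀ab/L³ = 6·4·5·5/10³ = 3/5 kN
  M_A = M₀b(2a-b)/L² = 4·5·(2·5-5)/10² = 1 kN·m
  R_B = -6M₀ab/L³ = -6·4·5·5/10³ = -3/5 kN
  M_B = M₀a(2b-a)/L² = 4·5·(2·5-5)/10² = 1 kN·m
Load 2 — point force P=13 kN at a=20/3 m (b=L-a=10/3):
  R_A = Pb²(3a+b)/L³ = 13·(10/3)²·(3·(20/3)+(10/3))/10³ = 91/27 kN
  M_A = Pab²/L² = 13·(20/3)·(10/3)²/10² = 260/27 kN·m
  R_B = Pa²(a+3b)/L³ = 13·(20/3)²·((20/3)+3·(10/3))/10³ = 260/27 kN
  M_B = -Pa²b/L² = -13·(20/3)²·(10/3)/10² = -520/27 kN·m
Load 3 — triangular load w₀=8 kN/m (0→w₀ over full span):
  R_A = 3w₀L/20 = 3·8·10/20 = 12 kN
  M_A = w₀L²/30 = 8·10²/30 = 80/3 kN·m
  R_B = 7w₀L/20 = 7·8·10/20 = 28 kN
  M_B = -w₀L²/20 = -8·10²/20 = -40 kN·m
Load 4 — uniform load w=4 kN/m over full span:
  R_A = wL/2 = 4·10/2 = 20 kN
  M_A = wL²/12 = 4·10²/12 = 100/3 kN·m
  R_B = wL/2 = 4·10/2 = 20 kN
  M_B = -wL²/12 = -4·10²/12 = -100/3 kN·m
Superposition: R_A = 4856/135 kN, M_A = 1907/27 kN·m, R_B = 7699/135 kN, M_B = -2473/27 kN·m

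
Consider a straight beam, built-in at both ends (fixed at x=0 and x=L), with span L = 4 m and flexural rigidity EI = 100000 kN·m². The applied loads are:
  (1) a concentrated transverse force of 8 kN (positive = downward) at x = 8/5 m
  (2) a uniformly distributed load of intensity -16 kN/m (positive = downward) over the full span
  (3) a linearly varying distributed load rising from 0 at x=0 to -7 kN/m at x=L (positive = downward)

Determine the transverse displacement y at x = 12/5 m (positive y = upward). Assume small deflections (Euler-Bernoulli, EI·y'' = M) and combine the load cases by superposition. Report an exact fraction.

Load 1 — point force P=8 kN at a=8/5 m (b=L-a=12/5):
  y_1 = -Pa²(L-x)²(3bL-(3b+a)(L-x))/(6L³EI)  [x>a] = -8·(8/5)²·(4-(12/5))²·(3·(12/5)·4-(3·(12/5)+(8/5))·(4-(12/5)))/(6·4³·100000) = -2944/146484375 m
Load 2 — uniform load w=-16 kN/m over full span:
  y_2 = -wx²(L-x)²/(24EI) = -(-16)·(12/5)²·(4-(12/5))²/(24·100000) = 192/1953125 m
Load 3 — triangular load w₀=-7 kN/m (0→w₀ over full span):
  y_3 = -w₀x²(L-x)²(x+2L)/(120LEI) = -(-7)·(12/5)²·(4-(12/5))²·((12/5)+2·4)/(120·4·100000) = 1092/48828125 m
Superposition: y = Σ y_i = 14732/146484375 m ≈ 0.000101 m

y(12/5) = 14732/146484375 m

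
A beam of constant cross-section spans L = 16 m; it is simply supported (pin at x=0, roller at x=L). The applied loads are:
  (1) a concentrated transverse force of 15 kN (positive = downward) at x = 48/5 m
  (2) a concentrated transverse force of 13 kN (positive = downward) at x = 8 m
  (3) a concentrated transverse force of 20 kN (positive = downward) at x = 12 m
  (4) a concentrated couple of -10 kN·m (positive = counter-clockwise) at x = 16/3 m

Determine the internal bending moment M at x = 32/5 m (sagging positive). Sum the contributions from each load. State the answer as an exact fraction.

Load 1 — point force P=15 kN at a=48/5 m (b=L-a=32/5):
  M_1 = Pbx/L  [x≤a] = 15·(32/5)·(32/5)/16 = 192/5 kN·m
Load 2 — point force P=13 kN at a=8 m (b=L-a=8):
  M_2 = Pbx/L  [x≤a] = 13·8·(32/5)/16 = 208/5 kN·m
Load 3 — point force P=20 kN at a=12 m (b=L-a=4):
  M_3 = Pbx/L  [x≤a] = 20·4·(32/5)/16 = 32 kN·m
Load 4 — applied couple M₀=-10 kN·m at a=16/3 m (b=L-a=32/3):
  M_4 = M₀x/L - M₀  [x>a] = (-10)·(32/5)/16 - (-10) = 6 kN·m
Superposition: M = Σ M_i = 118 kN·m ≈ 118.000000 kN·m

M(32/5) = 118 kN·m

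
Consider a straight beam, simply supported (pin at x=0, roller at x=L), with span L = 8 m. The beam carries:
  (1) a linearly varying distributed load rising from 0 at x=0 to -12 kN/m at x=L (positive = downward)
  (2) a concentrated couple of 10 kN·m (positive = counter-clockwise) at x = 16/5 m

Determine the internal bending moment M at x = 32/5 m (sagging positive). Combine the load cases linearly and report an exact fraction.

M(32/5) = -4858/125 kN·m

Load 1 — triangular load w₀=-12 kN/m (0→w₀ over full span):
  M_1 = w₀Lx/6 - w₀x³/(6L) = (-12)·8·(32/5)/6 - (-12)·(32/5)³/(6·8) = -4608/125 kN·m
Load 2 — applied couple M₀=10 kN·m at a=16/5 m (b=L-a=24/5):
  M_2 = M₀x/L - M₀  [x>a] = 10·(32/5)/8 - 10 = -2 kN·m
Superposition: M = Σ M_i = -4858/125 kN·m ≈ -38.864000 kN·m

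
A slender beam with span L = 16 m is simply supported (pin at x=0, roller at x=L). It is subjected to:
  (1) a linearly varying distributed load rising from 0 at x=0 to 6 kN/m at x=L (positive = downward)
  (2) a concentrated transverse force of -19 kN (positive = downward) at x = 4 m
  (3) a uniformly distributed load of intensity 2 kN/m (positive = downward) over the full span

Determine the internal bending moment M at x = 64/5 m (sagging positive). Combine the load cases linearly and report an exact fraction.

M(64/5) = 12436/125 kN·m

Load 1 — triangular load w₀=6 kN/m (0→w₀ over full span):
  M_1 = w₀Lx/6 - w₀x³/(6L) = 6·16·(64/5)/6 - 6·(64/5)³/(6·16) = 9216/125 kN·m
Load 2 — point force P=-19 kN at a=4 m (b=L-a=12):
  M_2 = Pa(L-x)/L  [x>a] = (-19)·4·(16-(64/5))/16 = -76/5 kN·m
Load 3 — uniform load w=2 kN/m over full span:
  M_3 = wx(L-x)/2 = 2·(64/5)·(16-(64/5))/2 = 1024/25 kN·m
Superposition: M = Σ M_i = 12436/125 kN·m ≈ 99.488000 kN·m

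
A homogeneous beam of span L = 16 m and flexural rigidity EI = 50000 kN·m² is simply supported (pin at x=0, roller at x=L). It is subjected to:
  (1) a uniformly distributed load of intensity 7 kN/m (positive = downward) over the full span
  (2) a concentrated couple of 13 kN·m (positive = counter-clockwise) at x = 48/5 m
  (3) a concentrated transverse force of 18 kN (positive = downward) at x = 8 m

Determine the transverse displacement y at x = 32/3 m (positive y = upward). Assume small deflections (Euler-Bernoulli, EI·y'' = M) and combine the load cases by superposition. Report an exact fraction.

Load 1 — uniform load w=7 kN/m over full span:
  y_1 = -wx(L³-2Lx²+x³)/(24EI) = -7·(32/3)·(16³-2·16·(32/3)²+(32/3)³)/(24·50000) = -78848/759375 m
Load 2 — applied couple M₀=13 kN·m at a=48/5 m (b=L-a=32/5):
  y_2 = (M₀x³/(6L)-M₀(x-a)²/2+C₁x)/EI  [x>a] with C₁=M₀(3b²-L²)/(6L)=-1352/75 = (13·(32/3)³/(6·16)-13·((32/3)-(48/5))²/2+(-1352/75)·(32/3))/50000 = -4472/6328125 m
Load 3 — point force P=18 kN at a=8 m (b=L-a=8):
  y_3 = -Pa(L-x)(2Lx-a²-x²)/(6LEI)  [x>a] = -18·8·(16-(32/3))·(2·16·(32/3)-8²-(32/3)²)/(6·16·50000) = -736/28125 m
Superposition: y = Σ y_i = -2481416/18984375 m ≈ -0.130708 m

y(32/3) = -2481416/18984375 m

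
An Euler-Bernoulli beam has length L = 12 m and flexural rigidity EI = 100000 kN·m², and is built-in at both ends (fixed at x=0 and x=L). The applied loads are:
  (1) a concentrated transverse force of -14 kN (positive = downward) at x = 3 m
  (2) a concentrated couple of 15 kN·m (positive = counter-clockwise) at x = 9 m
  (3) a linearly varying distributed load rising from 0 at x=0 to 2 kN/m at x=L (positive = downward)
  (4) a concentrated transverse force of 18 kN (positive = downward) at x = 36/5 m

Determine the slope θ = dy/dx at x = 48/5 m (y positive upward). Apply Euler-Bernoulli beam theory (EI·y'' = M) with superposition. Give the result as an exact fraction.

θ(48/5) = 168759/312500000 rad

Load 1 — point force P=-14 kN at a=3 m (b=L-a=9):
  θ_1 = Pa²(L-x)(2bL-(3b+a)(L-x))/(2L³EI)  [x>a] = (-14)·3²·(12-(48/5))·(2·9·12-(3·9+3)·(12-(48/5)))/(2·12³·100000) = -63/500000 rad
Load 2 — applied couple M₀=15 kN·m at a=9 m (b=L-a=3):
  θ_2 = (R_Ax²/2 - M_Ax - M₀(x-a))/EI  [x>a] with R_A=45/32, M_A=75/16 = ((45/32)·(48/5)²/2 - (75/16)·(48/5) - 15·((48/5)-9))/100000 = 27/250000 rad
Load 3 — triangular load w₀=2 kN/m (0→w₀ over full span):
  θ_3 = -w₀(2x(L-x)(L-2x)(x+2L)+x²(L-x)²)/(120LEI) = -2·(2·(48/5)·(12-(48/5))·(12-2·(48/5))·((48/5)+2·12)+(48/5)²·(12-(48/5))²)/(120·12·100000) = 288/1953125 rad
Load 4 — point force P=18 kN at a=36/5 m (b=L-a=24/5):
  θ_4 = Pa²(L-x)(2bL-(3b+a)(L-x))/(2L³EI)  [x>a] = 18·(36/5)²·(12-(48/5))·(2·(24/5)·12-(3·(24/5)+(36/5))·(12-(48/5)))/(2·12³·100000) = 8019/19531250 rad
Superposition: θ = Σ θ_i = 168759/312500000 rad ≈ 0.000540 rad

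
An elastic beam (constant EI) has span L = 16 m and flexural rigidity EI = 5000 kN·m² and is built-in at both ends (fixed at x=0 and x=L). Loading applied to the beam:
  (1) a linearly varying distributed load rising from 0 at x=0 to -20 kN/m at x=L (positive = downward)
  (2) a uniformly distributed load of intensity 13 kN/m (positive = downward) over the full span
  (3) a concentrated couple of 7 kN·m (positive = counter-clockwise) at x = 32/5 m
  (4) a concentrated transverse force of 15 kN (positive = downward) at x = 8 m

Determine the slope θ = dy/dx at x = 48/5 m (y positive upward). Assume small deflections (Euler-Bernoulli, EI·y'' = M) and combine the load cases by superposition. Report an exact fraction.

θ(48/5) = 9288/390625 rad

Load 1 — triangular load w₀=-20 kN/m (0→w₀ over full span):
  θ_1 = -w₀(2x(L-x)(L-2x)(x+2L)+x²(L-x)²)/(120LEI) = -(-20)·(2·(48/5)·(16-(48/5))·(16-2·(48/5))·((48/5)+2·16)+(48/5)²·(16-(48/5))²)/(120·16·5000) = -2048/78125 rad
Load 2 — uniform load w=13 kN/m over full span:
  θ_2 = -wx(L-x)(L-2x)/(12EI) = -13·(48/5)·(16-(48/5))·(16-2·(48/5))/(12·5000) = 3328/78125 rad
Load 3 — applied couple M₀=7 kN·m at a=32/5 m (b=L-a=48/5):
  θ_3 = (R_Ax²/2 - M_Ax - M₀(x-a))/EI  [x>a] with R_A=63/100, M_A=21/25 = ((63/100)·(48/5)²/2 - (21/25)·(48/5) - 7·((48/5)-(32/5)))/5000 = -112/390625 rad
Load 4 — point force P=15 kN at a=8 m (b=L-a=8):
  θ_4 = Pa²(L-x)(2bL-(3b+a)(L-x))/(2L³EI)  [x>a] = 15·8²·(16-(48/5))·(2·8·16-(3·8+8)·(16-(48/5)))/(2·16³·5000) = 24/3125 rad
Superposition: θ = Σ θ_i = 9288/390625 rad ≈ 0.023777 rad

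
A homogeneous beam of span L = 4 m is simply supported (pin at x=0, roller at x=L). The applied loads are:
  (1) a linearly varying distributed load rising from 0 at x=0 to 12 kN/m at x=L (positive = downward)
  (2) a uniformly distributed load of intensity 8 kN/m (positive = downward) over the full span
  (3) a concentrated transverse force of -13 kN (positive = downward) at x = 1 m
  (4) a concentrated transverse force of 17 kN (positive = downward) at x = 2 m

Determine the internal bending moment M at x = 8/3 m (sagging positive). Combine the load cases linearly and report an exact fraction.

M(8/3) = 893/27 kN·m

Load 1 — triangular load w₀=12 kN/m (0→w₀ over full span):
  M_1 = w₀Lx/6 - w₀x³/(6L) = 12·4·(8/3)/6 - 12·(8/3)³/(6·4) = 320/27 kN·m
Load 2 — uniform load w=8 kN/m over full span:
  M_2 = wx(L-x)/2 = 8·(8/3)·(4-(8/3))/2 = 128/9 kN·m
Load 3 — point force P=-13 kN at a=1 m (b=L-a=3):
  M_3 = Pa(L-x)/L  [x>a] = (-13)·1·(4-(8/3))/4 = -13/3 kN·m
Load 4 — point force P=17 kN at a=2 m (b=L-a=2):
  M_4 = Pa(L-x)/L  [x>a] = 17·2·(4-(8/3))/4 = 34/3 kN·m
Superposition: M = Σ M_i = 893/27 kN·m ≈ 33.074074 kN·m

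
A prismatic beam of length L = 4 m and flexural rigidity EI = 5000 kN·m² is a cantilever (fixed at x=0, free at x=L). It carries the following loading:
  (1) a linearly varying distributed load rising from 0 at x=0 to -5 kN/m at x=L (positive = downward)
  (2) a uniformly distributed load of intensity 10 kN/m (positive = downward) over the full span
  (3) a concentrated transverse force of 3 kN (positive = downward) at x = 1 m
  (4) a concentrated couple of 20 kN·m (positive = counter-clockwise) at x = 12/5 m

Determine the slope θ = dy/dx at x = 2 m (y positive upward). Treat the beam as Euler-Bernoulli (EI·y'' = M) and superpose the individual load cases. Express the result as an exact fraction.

θ(2) = -31/7500 rad

Load 1 — triangular load w₀=-5 kN/m (0→w₀ over full span):
  θ_1 = (w₀Lx²/4-w₀L²x/3-w₀x⁴/(24L))/EI = ((-5)·4·2²/4-(-5)·4²·2/3-(-5)·2⁴/(24·4))/5000 = 41/6000 rad
Load 2 — uniform load w=10 kN/m over full span:
  θ_2 = -wx(x²-3Lx+3L²)/(6EI) = -10·2·(2²-3·4·2+3·4²)/(6·5000) = -7/375 rad
Load 3 — point force P=3 kN at a=1 m (b=L-a=3):
  θ_3 = -Pa²/(2EI)  [x>a] = -3·1²/(2·5000) = -3/10000 rad
Load 4 — applied couple M₀=20 kN·m at a=12/5 m (b=L-a=8/5):
  θ_4 = M₀x/EI  [x≤a] = 20·2/5000 = 1/125 rad
Superposition: θ = Σ θ_i = -31/7500 rad ≈ -0.004133 rad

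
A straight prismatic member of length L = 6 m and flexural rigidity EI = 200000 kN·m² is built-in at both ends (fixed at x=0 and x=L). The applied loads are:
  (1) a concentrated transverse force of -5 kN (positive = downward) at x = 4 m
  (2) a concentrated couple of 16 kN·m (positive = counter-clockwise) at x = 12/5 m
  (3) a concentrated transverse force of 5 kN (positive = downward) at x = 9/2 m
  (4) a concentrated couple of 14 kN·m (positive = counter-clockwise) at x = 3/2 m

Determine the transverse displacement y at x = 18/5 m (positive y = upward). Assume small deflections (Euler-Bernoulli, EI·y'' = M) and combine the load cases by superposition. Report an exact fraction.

y(18/5) = 686637/10000000000 m

Load 1 — point force P=-5 kN at a=4 m (b=L-a=2):
  y_1 = -Pb²x²(3aL-(3a+b)x)/(6L³EI)  [x≤a] = -(-5)·2²·(18/5)²·(3·4·6-(3·4+2)·(18/5))/(6·6³·200000) = 27/1250000 m
Load 2 — applied couple M₀=16 kN·m at a=12/5 m (b=L-a=18/5):
  y_2 = (R_Ax³/6 - M_Ax²/2 - M₀(x-a)²/2)/EI  [x>a] with R_A=96/25, M_A=48/25 = ((96/25)·(18/5)³/6 - (48/25)·(18/5)²/2 - 16·((18/5)-(12/5))²/2)/200000 = 288/9765625 m
Load 3 — point force P=5 kN at a=9/2 m (b=L-a=3/2):
  y_3 = -Pb²x²(3aL-(3a+b)x)/(6L³EI)  [x≤a] = -5·(3/2)²·(18/5)²·(3·(9/2)·6-(3·(9/2)+(3/2))·(18/5))/(6·6³·200000) = -243/16000000 m
Load 4 — applied couple M₀=14 kN·m at a=3/2 m (b=L-a=9/2):
  y_4 = (R_Ax³/6 - M_Ax²/2 - M₀(x-a)²/2)/EI  [x>a] with R_A=21/8, M_A=-21/8 = ((21/8)·(18/5)³/6 - (-21/8)·(18/5)²/2 - 14·((18/5)-(3/2))²/2)/200000 = 819/25000000 m
Superposition: y = Σ y_i = 686637/10000000000 m ≈ 0.000069 m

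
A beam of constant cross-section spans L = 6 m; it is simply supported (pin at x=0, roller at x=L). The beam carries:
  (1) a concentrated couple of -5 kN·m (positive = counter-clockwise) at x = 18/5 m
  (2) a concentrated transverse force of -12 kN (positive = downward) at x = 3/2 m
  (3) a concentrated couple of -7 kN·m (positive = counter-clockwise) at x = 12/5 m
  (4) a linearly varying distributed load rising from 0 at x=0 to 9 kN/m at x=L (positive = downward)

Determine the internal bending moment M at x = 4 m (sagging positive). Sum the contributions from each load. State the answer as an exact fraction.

Load 1 — applied couple M₀=-5 kN·m at a=18/5 m (b=L-a=12/5):
  M_1 = M₀x/L - M₀  [x>a] = (-5)·4/6 - (-5) = 5/3 kN·m
Load 2 — point force P=-12 kN at a=3/2 m (b=L-a=9/2):
  M_2 = Pa(L-x)/L  [x>a] = (-12)·(3/2)·(6-4)/6 = -6 kN·m
Load 3 — applied couple M₀=-7 kN·m at a=12/5 m (b=L-a=18/5):
  M_3 = M₀x/L - M₀  [x>a] = (-7)·4/6 - (-7) = 7/3 kN·m
Load 4 — triangular load w₀=9 kN/m (0→w₀ over full span):
  M_4 = w₀Lx/6 - w₀x³/(6L) = 9·6·4/6 - 9·4³/(6·6) = 20 kN·m
Superposition: M = Σ M_i = 18 kN·m ≈ 18.000000 kN·m

M(4) = 18 kN·m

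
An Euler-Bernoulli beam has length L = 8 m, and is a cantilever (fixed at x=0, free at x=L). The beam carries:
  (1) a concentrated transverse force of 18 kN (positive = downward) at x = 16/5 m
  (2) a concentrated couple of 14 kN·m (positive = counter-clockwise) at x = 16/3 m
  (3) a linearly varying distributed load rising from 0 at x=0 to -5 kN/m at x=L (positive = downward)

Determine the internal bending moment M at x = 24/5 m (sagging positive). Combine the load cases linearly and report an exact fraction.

M(24/5) = 2714/75 kN·m

Load 1 — point force P=18 kN at a=16/5 m (b=L-a=24/5):
  M_1 = 0  [x>a] = 0 kN·m
Load 2 — applied couple M₀=14 kN·m at a=16/3 m (b=L-a=8/3):
  M_2 = M₀  [x≤a] = 14 = 14 kN·m
Load 3 — triangular load w₀=-5 kN/m (0→w₀ over full span):
  M_3 = w₀Lx/2 - w₀L²/3 - w₀x³/(6L) = (-5)·8·(24/5)/2 - (-5)·8²/3 - (-5)·(24/5)³/(6·8) = 1664/75 kN·m
Superposition: M = Σ M_i = 2714/75 kN·m ≈ 36.186667 kN·m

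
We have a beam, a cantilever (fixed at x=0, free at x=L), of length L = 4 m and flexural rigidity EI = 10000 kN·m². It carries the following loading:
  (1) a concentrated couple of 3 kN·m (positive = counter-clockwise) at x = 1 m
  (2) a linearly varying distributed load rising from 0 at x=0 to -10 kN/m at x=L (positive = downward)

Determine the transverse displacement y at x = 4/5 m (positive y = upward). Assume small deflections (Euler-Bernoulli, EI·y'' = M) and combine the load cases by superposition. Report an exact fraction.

y(4/5) = 19133/11718750 m

Load 1 — applied couple M₀=3 kN·m at a=1 m (b=L-a=3):
  y_1 = M₀x²/(2EI)  [x≤a] = 3·(4/5)²/(2·10000) = 3/31250 m
Load 2 — triangular load w₀=-10 kN/m (0→w₀ over full span):
  y_2 = (w₀Lx³/12-w₀L²x²/6-w₀x⁵/(120L))/EI = ((-10)·4·(4/5)³/12-(-10)·4²·(4/5)²/6-(-10)·(4/5)⁵/(120·4))/10000 = 9004/5859375 m
Superposition: y = Σ y_i = 19133/11718750 m ≈ 0.001633 m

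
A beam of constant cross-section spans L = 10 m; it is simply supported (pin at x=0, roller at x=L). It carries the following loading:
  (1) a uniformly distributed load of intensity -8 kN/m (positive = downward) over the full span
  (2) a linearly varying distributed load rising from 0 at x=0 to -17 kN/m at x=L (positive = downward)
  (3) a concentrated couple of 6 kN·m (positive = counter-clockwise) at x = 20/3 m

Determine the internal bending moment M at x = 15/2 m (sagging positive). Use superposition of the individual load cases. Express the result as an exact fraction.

Load 1 — uniform load w=-8 kN/m over full span:
  M_1 = wx(L-x)/2 = (-8)·(15/2)·(10-(15/2))/2 = -75 kN·m
Load 2 — triangular load w₀=-17 kN/m (0→w₀ over full span):
  M_2 = w₀Lx/6 - w₀x³/(6L) = (-17)·10·(15/2)/6 - (-17)·(15/2)³/(6·10) = -2975/32 kN·m
Load 3 — applied couple M₀=6 kN·m at a=20/3 m (b=L-a=10/3):
  M_3 = M₀x/L - M₀  [x>a] = 6·(15/2)/10 - 6 = -3/2 kN·m
Superposition: M = Σ M_i = -5423/32 kN·m ≈ -169.468750 kN·m

M(15/2) = -5423/32 kN·m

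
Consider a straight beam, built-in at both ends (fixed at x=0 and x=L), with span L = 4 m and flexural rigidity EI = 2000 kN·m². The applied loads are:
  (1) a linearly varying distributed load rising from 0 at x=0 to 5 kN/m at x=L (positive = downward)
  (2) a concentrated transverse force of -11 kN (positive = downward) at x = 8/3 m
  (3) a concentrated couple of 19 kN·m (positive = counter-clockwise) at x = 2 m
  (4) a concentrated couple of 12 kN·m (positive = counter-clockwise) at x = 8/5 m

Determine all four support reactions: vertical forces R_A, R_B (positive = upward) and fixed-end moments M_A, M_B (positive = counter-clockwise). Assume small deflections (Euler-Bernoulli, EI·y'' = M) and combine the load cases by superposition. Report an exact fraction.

R_A = 62603/5400 kN, M_A = 15113/2700 kN·m, R_B = -68003/5400 kN, M_B = 29993/2700 kN·m

Load 1 — triangular load w₀=5 kN/m (0→w₀ over full span):
  R_A = 3w₀L/20 = 3·5·4/20 = 3 kN
  M_A = w₀L²/30 = 5·4²/30 = 8/3 kN·m
  R_B = 7w₀L/20 = 7·5·4/20 = 7 kN
  M_B = -w₀L²/20 = -5·4²/20 = -4 kN·m
Load 2 — point force P=-11 kN at a=8/3 m (b=L-a=4/3):
  R_A = Pb²(3a+b)/L³ = (-11)·(4/3)²·(3·(8/3)+(4/3))/4³ = -77/27 kN
  M_A = Pab²/L² = (-11)·(8/3)·(4/3)²/4² = -88/27 kN·m
  R_B = Pa²(a+3b)/L³ = (-11)·(8/3)²·((8/3)+3·(4/3))/4³ = -220/27 kN
  M_B = -Pa²b/L² = -(-11)·(8/3)²·(4/3)/4² = 176/27 kN·m
Load 3 — applied couple M₀=19 kN·m at a=2 m (b=L-a=2):
  R_A = 6M₀ab/L³ = 6·19·2·2/4³ = 57/8 kN
  M_A = M₀b(2a-b)/L² = 19·2·(2·2-2)/4² = 19/4 kN·m
  R_B = -6M₀ab/L³ = -6·19·2·2/4³ = -57/8 kN
  M_B = M₀a(2b-a)/L² = 19·2·(2·2-2)/4² = 19/4 kN·m
Load 4 — applied couple M₀=12 kN·m at a=8/5 m (b=L-a=12/5):
  R_A = 6M₀ab/L³ = 6·12·(8/5)·(12/5)/4³ = 108/25 kN
  M_A = M₀b(2a-b)/L² = 12·(12/5)·(2·(8/5)-(12/5))/4² = 36/25 kN·m
  R_B = -6M₀ab/L³ = -6·12·(8/5)·(12/5)/4³ = -108/25 kN
  M_B = M₀a(2b-a)/L² = 12·(8/5)·(2·(12/5)-(8/5))/4² = 96/25 kN·m
Superposition: R_A = 62603/5400 kN, M_A = 15113/2700 kN·m, R_B = -68003/5400 kN, M_B = 29993/2700 kN·m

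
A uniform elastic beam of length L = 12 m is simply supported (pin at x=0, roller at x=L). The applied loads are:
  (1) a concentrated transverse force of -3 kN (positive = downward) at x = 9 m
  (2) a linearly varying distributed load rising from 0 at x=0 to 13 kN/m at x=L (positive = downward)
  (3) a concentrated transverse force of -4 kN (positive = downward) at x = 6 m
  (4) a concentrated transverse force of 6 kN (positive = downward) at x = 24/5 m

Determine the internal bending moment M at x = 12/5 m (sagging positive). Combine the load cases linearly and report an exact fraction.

Load 1 — point force P=-3 kN at a=9 m (b=L-a=3):
  M_1 = Pbx/L  [x≤a] = (-3)·3·(12/5)/12 = -9/5 kN·m
Load 2 — triangular load w₀=13 kN/m (0→w₀ over full span):
  M_2 = w₀Lx/6 - w₀x³/(6L) = 13·12·(12/5)/6 - 13·(12/5)³/(6·12) = 7488/125 kN·m
Load 3 — point force P=-4 kN at a=6 m (b=L-a=6):
  M_3 = Pbx/L  [x≤a] = (-4)·6·(12/5)/12 = -24/5 kN·m
Load 4 — point force P=6 kN at a=24/5 m (b=L-a=36/5):
  M_4 = Pbx/L  [x≤a] = 6·(36/5)·(12/5)/12 = 216/25 kN·m
Superposition: M = Σ M_i = 7743/125 kN·m ≈ 61.944000 kN·m

M(12/5) = 7743/125 kN·m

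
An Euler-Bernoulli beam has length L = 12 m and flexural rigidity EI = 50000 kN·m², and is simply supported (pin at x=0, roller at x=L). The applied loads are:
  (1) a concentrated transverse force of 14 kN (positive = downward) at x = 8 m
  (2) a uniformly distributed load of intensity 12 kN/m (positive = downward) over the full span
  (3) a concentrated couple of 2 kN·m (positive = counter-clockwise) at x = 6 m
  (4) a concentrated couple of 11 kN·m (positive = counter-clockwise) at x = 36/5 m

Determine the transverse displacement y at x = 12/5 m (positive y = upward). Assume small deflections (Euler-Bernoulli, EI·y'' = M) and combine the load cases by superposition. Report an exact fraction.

y(12/5) = -1021801/23437500 m

Load 1 — point force P=14 kN at a=8 m (b=L-a=4):
  y_1 = -Pbx(L²-b²-x²)/(6LEI)  [x≤a] = -14·4·(12/5)·(12²-4²-(12/5)²)/(6·12·50000) = -5348/1171875 m
Load 2 — uniform load w=12 kN/m over full span:
  y_2 = -wx(L³-2Lx²+x³)/(24EI) = -12·(12/5)·(12³-2·12·(12/5)²+(12/5)³)/(24·50000) = -75168/1953125 m
Load 3 — applied couple M₀=2 kN·m at a=6 m (b=L-a=6):
  y_3 = (M₀x³/(6L)+C₁x)/EI  [x≤a] with C₁=M₀(3b²-L²)/(6L)=-1 = (2·(12/5)³/(6·12)+(-1)·(12/5))/50000 = -63/1562500 m
Load 4 — applied couple M₀=11 kN·m at a=36/5 m (b=L-a=24/5):
  y_4 = (M₀x³/(6L)+C₁x)/EI  [x≤a] with C₁=M₀(3b²-L²)/(6L)=-286/25 = (11·(12/5)³/(6·12)+(-286/25)·(12/5))/50000 = -198/390625 m
Superposition: y = Σ y_i = -1021801/23437500 m ≈ -0.043597 m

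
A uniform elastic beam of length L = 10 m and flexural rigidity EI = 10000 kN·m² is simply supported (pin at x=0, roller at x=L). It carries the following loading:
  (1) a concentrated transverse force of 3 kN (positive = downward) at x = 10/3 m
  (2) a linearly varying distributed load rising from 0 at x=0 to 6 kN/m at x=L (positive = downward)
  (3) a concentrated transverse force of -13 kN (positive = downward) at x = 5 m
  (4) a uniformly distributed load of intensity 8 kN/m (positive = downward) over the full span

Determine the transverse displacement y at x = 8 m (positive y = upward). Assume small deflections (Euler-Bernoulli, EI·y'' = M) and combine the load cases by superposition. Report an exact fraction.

Load 1 — point force P=3 kN at a=10/3 m (b=L-a=20/3):
  y_1 = -Pa(L-x)(2Lx-a²-x²)/(6LEI)  [x>a] = -3·(10/3)·(10-8)·(2·10·8-(10/3)²-8²)/(6·10·10000) = -191/67500 m
Load 2 — triangular load w₀=6 kN/m (0→w₀ over full span):
  y_2 = -w₀x(7L⁴-10L²x²+3x⁴)/(360LEI) = -6·8·(7·10⁴-10·10²·8²+3·8⁴)/(360·10·10000) = -381/15625 m
Load 3 — point force P=-13 kN at a=5 m (b=L-a=5):
  y_3 = -Pa(L-x)(2Lx-a²-x²)/(6LEI)  [x>a] = -(-13)·5·(10-8)·(2·10·8-5²-8²)/(6·10·10000) = 923/60000 m
Load 4 — uniform load w=8 kN/m over full span:
  y_4 = -wx(L³-2Lx²+x³)/(24EI) = -8·8·(10³-2·10·8²+8³)/(24·10000) = -116/1875 m
Superposition: y = Σ y_i = -994909/13500000 m ≈ -0.073697 m

y(8) = -994909/13500000 m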